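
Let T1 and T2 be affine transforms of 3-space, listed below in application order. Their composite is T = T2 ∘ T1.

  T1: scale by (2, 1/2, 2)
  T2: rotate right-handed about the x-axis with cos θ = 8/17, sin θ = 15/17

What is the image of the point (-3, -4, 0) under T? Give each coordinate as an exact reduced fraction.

T1 scale by (2, 1/2, 2): (-3, -4, 0) → (-6, -2, 0)
T2 rotate right-handed about the x-axis with cos θ = 8/17, sin θ = 15/17: (-6, -2, 0) → (-6, -16/17, -30/17)

T(p) = (-6, -16/17, -30/17)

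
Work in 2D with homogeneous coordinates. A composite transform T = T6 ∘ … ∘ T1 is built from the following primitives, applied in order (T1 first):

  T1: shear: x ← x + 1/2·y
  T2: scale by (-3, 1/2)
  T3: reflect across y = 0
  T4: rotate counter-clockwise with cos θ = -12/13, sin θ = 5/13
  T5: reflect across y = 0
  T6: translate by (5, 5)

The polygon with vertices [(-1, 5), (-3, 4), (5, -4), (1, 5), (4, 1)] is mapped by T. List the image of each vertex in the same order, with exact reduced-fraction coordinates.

image vertices: (263/26, 115/26), (3, 2), (163/13, 134/13), (407/26, 175/26), (459/26, 253/26)

T1 shear: x ← x + 1/2·y: (-1, 5) → (3/2, 5); (-3, 4) → (-1, 4); (5, -4) → (3, -4); (1, 5) → (7/2, 5); (4, 1) → (9/2, 1)
T2 scale by (-3, 1/2): (3/2, 5) → (-9/2, 5/2); (-1, 4) → (3, 2); (3, -4) → (-9, -2); (7/2, 5) → (-21/2, 5/2); (9/2, 1) → (-27/2, 1/2)
T3 reflect across y = 0: (-9/2, 5/2) → (-9/2, -5/2); (3, 2) → (3, -2); (-9, -2) → (-9, 2); (-21/2, 5/2) → (-21/2, -5/2); (-27/2, 1/2) → (-27/2, -1/2)
T4 rotate counter-clockwise with cos θ = -12/13, sin θ = 5/13: (-9/2, -5/2) → (133/26, 15/26); (3, -2) → (-2, 3); (-9, 2) → (98/13, -69/13); (-21/2, -5/2) → (277/26, -45/26); (-27/2, -1/2) → (329/26, -123/26)
T5 reflect across y = 0: (133/26, 15/26) → (133/26, -15/26); (-2, 3) → (-2, -3); (98/13, -69/13) → (98/13, 69/13); (277/26, -45/26) → (277/26, 45/26); (329/26, -123/26) → (329/26, 123/26)
T6 translate by (5, 5): (133/26, -15/26) → (263/26, 115/26); (-2, -3) → (3, 2); (98/13, 69/13) → (163/13, 134/13); (277/26, 45/26) → (407/26, 175/26); (329/26, 123/26) → (459/26, 253/26)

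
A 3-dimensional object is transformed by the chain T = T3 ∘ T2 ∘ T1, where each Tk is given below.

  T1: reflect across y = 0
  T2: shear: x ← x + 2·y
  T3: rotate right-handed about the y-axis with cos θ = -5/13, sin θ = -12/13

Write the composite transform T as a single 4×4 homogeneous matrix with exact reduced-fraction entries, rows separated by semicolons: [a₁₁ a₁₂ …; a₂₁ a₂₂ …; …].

T1 = [1 0 0 0; 0 -1 0 0; 0 0 1 0; 0 0 0 1]
T2·T1 = [1 -2 0 0; 0 -1 0 0; 0 0 1 0; 0 0 0 1]
T3·…·T1 = [-5/13 10/13 -12/13 0; 0 -1 0 0; 12/13 -24/13 -5/13 0; 0 0 0 1]

T = [-5/13 10/13 -12/13 0; 0 -1 0 0; 12/13 -24/13 -5/13 0; 0 0 0 1]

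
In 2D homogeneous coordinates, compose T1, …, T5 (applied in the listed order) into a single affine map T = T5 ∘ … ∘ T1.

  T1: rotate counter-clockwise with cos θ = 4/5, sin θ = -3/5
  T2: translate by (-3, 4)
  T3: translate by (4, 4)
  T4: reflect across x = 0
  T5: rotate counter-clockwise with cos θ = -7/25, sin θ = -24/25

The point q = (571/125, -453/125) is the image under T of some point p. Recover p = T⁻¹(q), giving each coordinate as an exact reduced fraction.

T1 = [4/5 3/5 0; -3/5 4/5 0; 0 0 1]
T2·T1 = [4/5 3/5 -3; -3/5 4/5 4; 0 0 1]
T3·…·T1 = [4/5 3/5 1; -3/5 4/5 8; 0 0 1]
T4·…·T1 = [-4/5 -3/5 -1; -3/5 4/5 8; 0 0 1]
T5·…·T1 = [-44/125 117/125 199/25; 117/125 44/125 -32/25; 0 0 1]
det M = -1; M⁻¹ = [-44/125 117/125 4; 117/125 44/125 -7; 0 0 1]
M⁻¹ · (571/125, -453/125)ᵀ = (-1, -4)ᵀ

p = (-1, -4)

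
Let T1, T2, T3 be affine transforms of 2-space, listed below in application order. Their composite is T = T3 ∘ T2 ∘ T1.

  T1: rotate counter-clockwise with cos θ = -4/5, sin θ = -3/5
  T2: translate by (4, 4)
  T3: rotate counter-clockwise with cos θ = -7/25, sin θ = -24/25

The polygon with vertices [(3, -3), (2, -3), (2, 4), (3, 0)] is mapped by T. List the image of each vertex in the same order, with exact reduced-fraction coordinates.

T1 rotate counter-clockwise with cos θ = -4/5, sin θ = -3/5: (3, -3) → (-21/5, 3/5); (2, -3) → (-17/5, 6/5); (2, 4) → (4/5, -22/5); (3, 0) → (-12/5, -9/5)
T2 translate by (4, 4): (-21/5, 3/5) → (-1/5, 23/5); (-17/5, 6/5) → (3/5, 26/5); (4/5, -22/5) → (24/5, -2/5); (-12/5, -9/5) → (8/5, 11/5)
T3 rotate counter-clockwise with cos θ = -7/25, sin θ = -24/25: (-1/5, 23/5) → (559/125, -137/125); (3/5, 26/5) → (603/125, -254/125); (24/5, -2/5) → (-216/125, -562/125); (8/5, 11/5) → (208/125, -269/125)

image vertices: (559/125, -137/125), (603/125, -254/125), (-216/125, -562/125), (208/125, -269/125)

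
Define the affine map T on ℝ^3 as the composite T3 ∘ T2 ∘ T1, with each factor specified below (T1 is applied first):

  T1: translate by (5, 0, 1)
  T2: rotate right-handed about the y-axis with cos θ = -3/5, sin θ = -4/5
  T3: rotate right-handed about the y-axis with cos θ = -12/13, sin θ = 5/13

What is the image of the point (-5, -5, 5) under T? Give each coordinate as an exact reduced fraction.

T1 translate by (5, 0, 1): (-5, -5, 5) → (0, -5, 6)
T2 rotate right-handed about the y-axis with cos θ = -3/5, sin θ = -4/5: (0, -5, 6) → (-24/5, -5, -18/5)
T3 rotate right-handed about the y-axis with cos θ = -12/13, sin θ = 5/13: (-24/5, -5, -18/5) → (198/65, -5, 336/65)

T(p) = (198/65, -5, 336/65)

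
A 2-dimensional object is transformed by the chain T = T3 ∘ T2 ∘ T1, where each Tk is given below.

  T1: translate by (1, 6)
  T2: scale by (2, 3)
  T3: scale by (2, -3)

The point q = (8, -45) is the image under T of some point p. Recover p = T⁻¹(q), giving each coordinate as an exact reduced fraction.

p = (1, -1)

T1 = [1 0 1; 0 1 6; 0 0 1]
T2·T1 = [2 0 2; 0 3 18; 0 0 1]
T3·…·T1 = [4 0 4; 0 -9 -54; 0 0 1]
det M = -36; M⁻¹ = [1/4 0 -1; 0 -1/9 -6; 0 0 1]
M⁻¹ · (8, -45)ᵀ = (1, -1)ᵀ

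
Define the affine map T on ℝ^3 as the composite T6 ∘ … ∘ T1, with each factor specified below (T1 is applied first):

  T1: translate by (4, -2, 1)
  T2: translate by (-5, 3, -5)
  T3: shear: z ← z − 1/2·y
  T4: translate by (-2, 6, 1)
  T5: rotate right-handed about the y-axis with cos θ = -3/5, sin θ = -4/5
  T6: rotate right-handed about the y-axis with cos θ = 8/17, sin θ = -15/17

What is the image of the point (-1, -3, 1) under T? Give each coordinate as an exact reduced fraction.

T(p) = (19/5, 4, 8/5)

T1 translate by (4, -2, 1): (-1, -3, 1) → (3, -5, 2)
T2 translate by (-5, 3, -5): (3, -5, 2) → (-2, -2, -3)
T3 shear: z ← z − 1/2·y: (-2, -2, -3) → (-2, -2, -2)
T4 translate by (-2, 6, 1): (-2, -2, -2) → (-4, 4, -1)
T5 rotate right-handed about the y-axis with cos θ = -3/5, sin θ = -4/5: (-4, 4, -1) → (16/5, 4, -13/5)
T6 rotate right-handed about the y-axis with cos θ = 8/17, sin θ = -15/17: (16/5, 4, -13/5) → (19/5, 4, 8/5)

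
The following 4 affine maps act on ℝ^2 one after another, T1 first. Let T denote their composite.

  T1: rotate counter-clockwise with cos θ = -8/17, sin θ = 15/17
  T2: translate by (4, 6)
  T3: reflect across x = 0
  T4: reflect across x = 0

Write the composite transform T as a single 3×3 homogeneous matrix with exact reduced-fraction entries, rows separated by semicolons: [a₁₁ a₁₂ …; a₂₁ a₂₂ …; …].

T1 = [-8/17 -15/17 0; 15/17 -8/17 0; 0 0 1]
T2·T1 = [-8/17 -15/17 4; 15/17 -8/17 6; 0 0 1]
T3·…·T1 = [8/17 15/17 -4; 15/17 -8/17 6; 0 0 1]
T4·…·T1 = [-8/17 -15/17 4; 15/17 -8/17 6; 0 0 1]

T = [-8/17 -15/17 4; 15/17 -8/17 6; 0 0 1]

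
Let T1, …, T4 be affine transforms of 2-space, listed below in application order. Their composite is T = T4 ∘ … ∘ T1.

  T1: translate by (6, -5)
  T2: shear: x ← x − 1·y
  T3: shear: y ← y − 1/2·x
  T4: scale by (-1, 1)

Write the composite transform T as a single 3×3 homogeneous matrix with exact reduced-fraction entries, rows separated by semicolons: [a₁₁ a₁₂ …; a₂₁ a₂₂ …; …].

T = [-1 1 -11; -1/2 3/2 -21/2; 0 0 1]

T1 = [1 0 6; 0 1 -5; 0 0 1]
T2·T1 = [1 -1 11; 0 1 -5; 0 0 1]
T3·…·T1 = [1 -1 11; -1/2 3/2 -21/2; 0 0 1]
T4·…·T1 = [-1 1 -11; -1/2 3/2 -21/2; 0 0 1]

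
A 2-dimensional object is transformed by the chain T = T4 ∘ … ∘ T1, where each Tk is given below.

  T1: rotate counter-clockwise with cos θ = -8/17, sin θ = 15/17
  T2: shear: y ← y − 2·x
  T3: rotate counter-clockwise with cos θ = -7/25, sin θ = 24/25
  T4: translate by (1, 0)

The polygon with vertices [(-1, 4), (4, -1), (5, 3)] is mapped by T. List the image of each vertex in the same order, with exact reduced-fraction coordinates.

T1 rotate counter-clockwise with cos θ = -8/17, sin θ = 15/17: (-1, 4) → (-52/17, -47/17); (4, -1) → (-1, 4); (5, 3) → (-5, 3)
T2 shear: y ← y − 2·x: (-52/17, -47/17) → (-52/17, 57/17); (-1, 4) → (-1, 6); (-5, 3) → (-5, 13)
T3 rotate counter-clockwise with cos θ = -7/25, sin θ = 24/25: (-52/17, 57/17) → (-1004/425, -1647/425); (-1, 6) → (-137/25, -66/25); (-5, 13) → (-277/25, -211/25)
T4 translate by (1, 0): (-1004/425, -1647/425) → (-579/425, -1647/425); (-137/25, -66/25) → (-112/25, -66/25); (-277/25, -211/25) → (-252/25, -211/25)

image vertices: (-579/425, -1647/425), (-112/25, -66/25), (-252/25, -211/25)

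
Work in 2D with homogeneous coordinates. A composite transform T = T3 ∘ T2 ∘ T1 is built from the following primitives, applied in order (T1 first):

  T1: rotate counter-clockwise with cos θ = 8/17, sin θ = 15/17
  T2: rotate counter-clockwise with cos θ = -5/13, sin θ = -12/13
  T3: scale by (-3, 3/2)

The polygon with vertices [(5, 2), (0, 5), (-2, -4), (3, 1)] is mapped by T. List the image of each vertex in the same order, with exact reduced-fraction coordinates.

T1 rotate counter-clockwise with cos θ = 8/17, sin θ = 15/17: (5, 2) → (10/17, 91/17); (0, 5) → (-75/17, 40/17); (-2, -4) → (44/17, -62/17); (3, 1) → (9/17, 53/17)
T2 rotate counter-clockwise with cos θ = -5/13, sin θ = -12/13: (10/17, 91/17) → (1042/221, -575/221); (-75/17, 40/17) → (855/221, 700/221); (44/17, -62/17) → (-964/221, -218/221); (9/17, 53/17) → (591/221, -373/221)
T3 scale by (-3, 3/2): (1042/221, -575/221) → (-3126/221, -1725/442); (855/221, 700/221) → (-2565/221, 1050/221); (-964/221, -218/221) → (2892/221, -327/221); (591/221, -373/221) → (-1773/221, -1119/442)

image vertices: (-3126/221, -1725/442), (-2565/221, 1050/221), (2892/221, -327/221), (-1773/221, -1119/442)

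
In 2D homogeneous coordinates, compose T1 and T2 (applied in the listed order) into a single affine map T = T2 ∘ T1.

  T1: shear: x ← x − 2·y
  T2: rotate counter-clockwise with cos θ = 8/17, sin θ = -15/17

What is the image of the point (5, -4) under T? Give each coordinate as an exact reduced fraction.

T(p) = (44/17, -227/17)

T1 shear: x ← x − 2·y: (5, -4) → (13, -4)
T2 rotate counter-clockwise with cos θ = 8/17, sin θ = -15/17: (13, -4) → (44/17, -227/17)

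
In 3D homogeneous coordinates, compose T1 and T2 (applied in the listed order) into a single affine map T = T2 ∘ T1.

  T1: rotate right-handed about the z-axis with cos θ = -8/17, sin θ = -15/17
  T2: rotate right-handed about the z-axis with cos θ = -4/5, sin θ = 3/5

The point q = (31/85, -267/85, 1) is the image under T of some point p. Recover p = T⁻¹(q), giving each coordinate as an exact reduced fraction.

p = (-1, -3, 1)

T1 = [-8/17 15/17 0 0; -15/17 -8/17 0 0; 0 0 1 0; 0 0 0 1]
T2·T1 = [77/85 -36/85 0 0; 36/85 77/85 0 0; 0 0 1 0; 0 0 0 1]
det M = 1; M⁻¹ = [77/85 36/85 0 0; -36/85 77/85 0 0; 0 0 1 0; 0 0 0 1]
M⁻¹ · (31/85, -267/85, 1)ᵀ = (-1, -3, 1)ᵀ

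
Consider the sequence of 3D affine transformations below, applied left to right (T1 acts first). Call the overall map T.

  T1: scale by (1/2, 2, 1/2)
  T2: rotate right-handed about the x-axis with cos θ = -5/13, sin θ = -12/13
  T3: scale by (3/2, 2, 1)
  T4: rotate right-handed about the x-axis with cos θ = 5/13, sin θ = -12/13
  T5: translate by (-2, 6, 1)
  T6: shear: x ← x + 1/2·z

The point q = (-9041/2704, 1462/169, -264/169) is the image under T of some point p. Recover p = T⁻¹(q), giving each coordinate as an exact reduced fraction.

p = (-3/4, -1, 2)

T1 = [1/2 0 0 0; 0 2 0 0; 0 0 1/2 0; 0 0 0 1]
T2·T1 = [1/2 0 0 0; 0 -10/13 6/13 0; 0 -24/13 -5/26 0; 0 0 0 1]
T3·…·T1 = [3/4 0 0 0; 0 -20/13 12/13 0; 0 -24/13 -5/26 0; 0 0 0 1]
T4·…·T1 = [3/4 0 0 0; 0 -388/169 30/169 0; 0 120/169 -313/338 0; 0 0 0 1]
T5·…·T1 = [3/4 0 0 -2; 0 -388/169 30/169 6; 0 120/169 -313/338 1; 0 0 0 1]
T6·…·T1 = [3/4 60/169 -313/676 -3/2; 0 -388/169 30/169 6; 0 120/169 -313/338 1; 0 0 0 1]
det M = 3/2; M⁻¹ = [4/3 0 -2/3 8/3; 0 -313/676 -15/169 969/338; 0 -60/169 -194/169 554/169; 0 0 0 1]
M⁻¹ · (-9041/2704, 1462/169, -264/169)ᵀ = (-3/4, -1, 2)ᵀ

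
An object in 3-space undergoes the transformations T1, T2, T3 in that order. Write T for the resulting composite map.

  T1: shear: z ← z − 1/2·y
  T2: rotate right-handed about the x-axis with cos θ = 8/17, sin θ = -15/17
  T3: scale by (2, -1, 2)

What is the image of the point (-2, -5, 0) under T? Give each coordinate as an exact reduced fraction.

T(p) = (-4, 5/34, 190/17)

T1 shear: z ← z − 1/2·y: (-2, -5, 0) → (-2, -5, 5/2)
T2 rotate right-handed about the x-axis with cos θ = 8/17, sin θ = -15/17: (-2, -5, 5/2) → (-2, -5/34, 95/17)
T3 scale by (2, -1, 2): (-2, -5/34, 95/17) → (-4, 5/34, 190/17)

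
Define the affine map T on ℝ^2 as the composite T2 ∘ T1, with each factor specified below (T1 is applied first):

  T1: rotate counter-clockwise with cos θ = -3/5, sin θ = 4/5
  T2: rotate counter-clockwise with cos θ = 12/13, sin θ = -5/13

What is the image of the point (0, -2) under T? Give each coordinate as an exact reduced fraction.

T(p) = (126/65, 32/65)

T1 rotate counter-clockwise with cos θ = -3/5, sin θ = 4/5: (0, -2) → (8/5, 6/5)
T2 rotate counter-clockwise with cos θ = 12/13, sin θ = -5/13: (8/5, 6/5) → (126/65, 32/65)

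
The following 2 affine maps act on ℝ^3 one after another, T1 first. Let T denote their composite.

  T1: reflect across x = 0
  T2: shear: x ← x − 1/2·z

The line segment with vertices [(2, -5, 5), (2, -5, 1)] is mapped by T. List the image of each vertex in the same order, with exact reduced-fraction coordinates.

T1 reflect across x = 0: (2, -5, 5) → (-2, -5, 5); (2, -5, 1) → (-2, -5, 1)
T2 shear: x ← x − 1/2·z: (-2, -5, 5) → (-9/2, -5, 5); (-2, -5, 1) → (-5/2, -5, 1)

image vertices: (-9/2, -5, 5), (-5/2, -5, 1)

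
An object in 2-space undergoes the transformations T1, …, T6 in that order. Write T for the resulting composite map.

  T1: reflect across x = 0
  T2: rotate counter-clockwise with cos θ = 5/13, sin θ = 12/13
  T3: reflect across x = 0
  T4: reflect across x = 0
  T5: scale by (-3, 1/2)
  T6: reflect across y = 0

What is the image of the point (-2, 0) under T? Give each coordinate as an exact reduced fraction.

T(p) = (-30/13, -12/13)

T1 reflect across x = 0: (-2, 0) → (2, 0)
T2 rotate counter-clockwise with cos θ = 5/13, sin θ = 12/13: (2, 0) → (10/13, 24/13)
T3 reflect across x = 0: (10/13, 24/13) → (-10/13, 24/13)
T4 reflect across x = 0: (-10/13, 24/13) → (10/13, 24/13)
T5 scale by (-3, 1/2): (10/13, 24/13) → (-30/13, 12/13)
T6 reflect across y = 0: (-30/13, 12/13) → (-30/13, -12/13)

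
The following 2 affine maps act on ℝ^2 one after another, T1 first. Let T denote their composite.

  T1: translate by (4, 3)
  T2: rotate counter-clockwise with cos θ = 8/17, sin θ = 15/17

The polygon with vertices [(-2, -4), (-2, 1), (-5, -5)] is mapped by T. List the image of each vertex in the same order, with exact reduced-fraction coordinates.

image vertices: (31/17, 22/17), (-44/17, 62/17), (22/17, -31/17)

T1 translate by (4, 3): (-2, -4) → (2, -1); (-2, 1) → (2, 4); (-5, -5) → (-1, -2)
T2 rotate counter-clockwise with cos θ = 8/17, sin θ = 15/17: (2, -1) → (31/17, 22/17); (2, 4) → (-44/17, 62/17); (-1, -2) → (22/17, -31/17)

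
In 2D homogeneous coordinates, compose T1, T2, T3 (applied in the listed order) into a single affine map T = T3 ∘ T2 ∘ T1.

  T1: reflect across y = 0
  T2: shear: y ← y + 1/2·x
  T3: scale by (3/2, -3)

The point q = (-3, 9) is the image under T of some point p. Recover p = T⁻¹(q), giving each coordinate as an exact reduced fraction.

T1 = [1 0 0; 0 -1 0; 0 0 1]
T2·T1 = [1 0 0; 1/2 -1 0; 0 0 1]
T3·…·T1 = [3/2 0 0; -3/2 3 0; 0 0 1]
det M = 9/2; M⁻¹ = [2/3 0 0; 1/3 1/3 0; 0 0 1]
M⁻¹ · (-3, 9)ᵀ = (-2, 2)ᵀ

p = (-2, 2)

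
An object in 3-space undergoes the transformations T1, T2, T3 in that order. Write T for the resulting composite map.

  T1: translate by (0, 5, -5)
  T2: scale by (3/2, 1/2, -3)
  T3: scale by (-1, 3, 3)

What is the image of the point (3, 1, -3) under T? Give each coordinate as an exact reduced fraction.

T1 translate by (0, 5, -5): (3, 1, -3) → (3, 6, -8)
T2 scale by (3/2, 1/2, -3): (3, 6, -8) → (9/2, 3, 24)
T3 scale by (-1, 3, 3): (9/2, 3, 24) → (-9/2, 9, 72)

T(p) = (-9/2, 9, 72)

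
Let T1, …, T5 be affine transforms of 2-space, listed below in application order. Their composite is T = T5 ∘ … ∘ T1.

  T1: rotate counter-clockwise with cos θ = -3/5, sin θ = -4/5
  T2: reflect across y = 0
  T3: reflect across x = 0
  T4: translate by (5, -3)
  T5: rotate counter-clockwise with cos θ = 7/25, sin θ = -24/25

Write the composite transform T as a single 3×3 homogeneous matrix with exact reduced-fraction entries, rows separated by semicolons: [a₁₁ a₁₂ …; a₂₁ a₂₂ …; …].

T = [117/125 44/125 -37/25; -44/125 117/125 -141/25; 0 0 1]

T1 = [-3/5 4/5 0; -4/5 -3/5 0; 0 0 1]
T2·T1 = [-3/5 4/5 0; 4/5 3/5 0; 0 0 1]
T3·…·T1 = [3/5 -4/5 0; 4/5 3/5 0; 0 0 1]
T4·…·T1 = [3/5 -4/5 5; 4/5 3/5 -3; 0 0 1]
T5·…·T1 = [117/125 44/125 -37/25; -44/125 117/125 -141/25; 0 0 1]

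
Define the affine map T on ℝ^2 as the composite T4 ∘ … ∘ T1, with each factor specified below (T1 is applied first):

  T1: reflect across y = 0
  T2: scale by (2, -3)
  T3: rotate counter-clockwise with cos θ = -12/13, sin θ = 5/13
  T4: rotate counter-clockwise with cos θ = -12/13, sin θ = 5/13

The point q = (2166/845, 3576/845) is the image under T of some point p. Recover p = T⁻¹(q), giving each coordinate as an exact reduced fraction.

T1 = [1 0 0; 0 -1 0; 0 0 1]
T2·T1 = [2 0 0; 0 3 0; 0 0 1]
T3·…·T1 = [-24/13 -15/13 0; 10/13 -36/13 0; 0 0 1]
T4·…·T1 = [238/169 360/169 0; -240/169 357/169 0; 0 0 1]
det M = 6; M⁻¹ = [119/338 -60/169 0; 40/169 119/507 0; 0 0 1]
M⁻¹ · (2166/845, 3576/845)ᵀ = (-3/5, 8/5)ᵀ

p = (-3/5, 8/5)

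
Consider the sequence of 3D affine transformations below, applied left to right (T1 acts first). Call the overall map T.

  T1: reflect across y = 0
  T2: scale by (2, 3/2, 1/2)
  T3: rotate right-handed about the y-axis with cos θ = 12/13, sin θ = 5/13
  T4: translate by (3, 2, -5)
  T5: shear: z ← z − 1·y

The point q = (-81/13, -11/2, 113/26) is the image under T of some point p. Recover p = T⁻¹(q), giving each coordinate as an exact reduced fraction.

T1 = [1 0 0 0; 0 -1 0 0; 0 0 1 0; 0 0 0 1]
T2·T1 = [2 0 0 0; 0 -3/2 0 0; 0 0 1/2 0; 0 0 0 1]
T3·…·T1 = [24/13 0 5/26 0; 0 -3/2 0 0; -10/13 0 6/13 0; 0 0 0 1]
T4·…·T1 = [24/13 0 5/26 3; 0 -3/2 0 2; -10/13 0 6/13 -5; 0 0 0 1]
T5·…·T1 = [24/13 0 5/26 3; 0 -3/2 0 2; -10/13 3/2 6/13 -7; 0 0 0 1]
det M = -3/2; M⁻¹ = [6/13 -5/26 -5/26 -61/26; 0 -2/3 0 4/3; 10/13 24/13 24/13 90/13; 0 0 0 1]
M⁻¹ · (-81/13, -11/2, 113/26)ᵀ = (-5, 5, 0)ᵀ

p = (-5, 5, 0)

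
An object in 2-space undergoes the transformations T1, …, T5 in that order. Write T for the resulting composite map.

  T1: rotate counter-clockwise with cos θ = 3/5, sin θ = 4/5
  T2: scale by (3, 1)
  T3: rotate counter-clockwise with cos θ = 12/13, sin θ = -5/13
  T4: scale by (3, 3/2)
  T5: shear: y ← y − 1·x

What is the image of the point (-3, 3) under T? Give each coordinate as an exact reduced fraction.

T(p) = (-2313/65, 5463/130)

T1 rotate counter-clockwise with cos θ = 3/5, sin θ = 4/5: (-3, 3) → (-21/5, -3/5)
T2 scale by (3, 1): (-21/5, -3/5) → (-63/5, -3/5)
T3 rotate counter-clockwise with cos θ = 12/13, sin θ = -5/13: (-63/5, -3/5) → (-771/65, 279/65)
T4 scale by (3, 3/2): (-771/65, 279/65) → (-2313/65, 837/130)
T5 shear: y ← y − 1·x: (-2313/65, 837/130) → (-2313/65, 5463/130)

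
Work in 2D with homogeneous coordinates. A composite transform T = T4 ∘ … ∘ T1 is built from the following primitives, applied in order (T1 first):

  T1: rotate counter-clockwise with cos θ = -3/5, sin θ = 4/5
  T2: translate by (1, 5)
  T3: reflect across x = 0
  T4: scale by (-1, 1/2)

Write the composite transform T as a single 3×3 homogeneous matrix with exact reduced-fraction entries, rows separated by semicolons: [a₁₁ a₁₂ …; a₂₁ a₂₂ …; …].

T1 = [-3/5 -4/5 0; 4/5 -3/5 0; 0 0 1]
T2·T1 = [-3/5 -4/5 1; 4/5 -3/5 5; 0 0 1]
T3·…·T1 = [3/5 4/5 -1; 4/5 -3/5 5; 0 0 1]
T4·…·T1 = [-3/5 -4/5 1; 2/5 -3/10 5/2; 0 0 1]

T = [-3/5 -4/5 1; 2/5 -3/10 5/2; 0 0 1]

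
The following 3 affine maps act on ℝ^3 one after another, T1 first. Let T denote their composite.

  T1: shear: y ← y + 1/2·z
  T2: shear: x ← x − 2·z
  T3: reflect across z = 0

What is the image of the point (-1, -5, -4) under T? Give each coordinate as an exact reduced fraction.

T(p) = (7, -7, 4)

T1 shear: y ← y + 1/2·z: (-1, -5, -4) → (-1, -7, -4)
T2 shear: x ← x − 2·z: (-1, -7, -4) → (7, -7, -4)
T3 reflect across z = 0: (7, -7, -4) → (7, -7, 4)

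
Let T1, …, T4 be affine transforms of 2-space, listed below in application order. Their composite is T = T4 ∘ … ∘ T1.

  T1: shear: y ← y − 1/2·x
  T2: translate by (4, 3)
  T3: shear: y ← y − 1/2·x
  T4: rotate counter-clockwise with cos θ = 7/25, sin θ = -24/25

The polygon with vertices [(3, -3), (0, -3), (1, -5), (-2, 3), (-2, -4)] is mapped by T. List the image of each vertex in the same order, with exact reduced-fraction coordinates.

image vertices: (-71/25, -203/25), (-4/5, -22/5), (-17/5, -31/5), (158/25, -6/25), (-2/5, -11/5)

T1 shear: y ← y − 1/2·x: (3, -3) → (3, -9/2); (0, -3) → (0, -3); (1, -5) → (1, -11/2); (-2, 3) → (-2, 4); (-2, -4) → (-2, -3)
T2 translate by (4, 3): (3, -9/2) → (7, -3/2); (0, -3) → (4, 0); (1, -11/2) → (5, -5/2); (-2, 4) → (2, 7); (-2, -3) → (2, 0)
T3 shear: y ← y − 1/2·x: (7, -3/2) → (7, -5); (4, 0) → (4, -2); (5, -5/2) → (5, -5); (2, 7) → (2, 6); (2, 0) → (2, -1)
T4 rotate counter-clockwise with cos θ = 7/25, sin θ = -24/25: (7, -5) → (-71/25, -203/25); (4, -2) → (-4/5, -22/5); (5, -5) → (-17/5, -31/5); (2, 6) → (158/25, -6/25); (2, -1) → (-2/5, -11/5)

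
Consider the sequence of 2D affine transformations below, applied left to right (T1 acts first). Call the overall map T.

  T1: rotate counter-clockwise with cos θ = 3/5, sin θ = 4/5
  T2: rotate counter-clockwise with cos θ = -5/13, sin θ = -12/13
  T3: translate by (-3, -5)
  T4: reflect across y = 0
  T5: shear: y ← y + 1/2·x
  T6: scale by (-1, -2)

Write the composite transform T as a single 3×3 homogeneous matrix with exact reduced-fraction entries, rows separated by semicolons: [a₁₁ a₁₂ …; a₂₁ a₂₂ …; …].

T = [-33/65 -56/65 3; -29/13 2/13 -7; 0 0 1]

T1 = [3/5 -4/5 0; 4/5 3/5 0; 0 0 1]
T2·T1 = [33/65 56/65 0; -56/65 33/65 0; 0 0 1]
T3·…·T1 = [33/65 56/65 -3; -56/65 33/65 -5; 0 0 1]
T4·…·T1 = [33/65 56/65 -3; 56/65 -33/65 5; 0 0 1]
T5·…·T1 = [33/65 56/65 -3; 29/26 -1/13 7/2; 0 0 1]
T6·…·T1 = [-33/65 -56/65 3; -29/13 2/13 -7; 0 0 1]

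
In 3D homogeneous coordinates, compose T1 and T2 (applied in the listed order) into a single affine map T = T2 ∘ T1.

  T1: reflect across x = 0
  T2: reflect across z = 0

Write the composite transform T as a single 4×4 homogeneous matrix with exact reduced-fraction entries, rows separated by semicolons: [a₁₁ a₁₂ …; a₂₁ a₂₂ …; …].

T = [-1 0 0 0; 0 1 0 0; 0 0 -1 0; 0 0 0 1]

T1 = [-1 0 0 0; 0 1 0 0; 0 0 1 0; 0 0 0 1]
T2·T1 = [-1 0 0 0; 0 1 0 0; 0 0 -1 0; 0 0 0 1]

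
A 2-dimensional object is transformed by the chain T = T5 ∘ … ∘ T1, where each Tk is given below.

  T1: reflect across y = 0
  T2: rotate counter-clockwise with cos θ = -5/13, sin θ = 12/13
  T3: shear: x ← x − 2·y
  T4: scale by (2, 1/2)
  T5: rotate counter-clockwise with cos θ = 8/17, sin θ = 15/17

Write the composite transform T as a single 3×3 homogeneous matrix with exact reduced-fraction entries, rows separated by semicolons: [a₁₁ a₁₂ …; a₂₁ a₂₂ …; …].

T1 = [1 0 0; 0 -1 0; 0 0 1]
T2·T1 = [-5/13 12/13 0; 12/13 5/13 0; 0 0 1]
T3·…·T1 = [-29/13 2/13 0; 12/13 5/13 0; 0 0 1]
T4·…·T1 = [-58/13 4/13 0; 6/13 5/26 0; 0 0 1]
T5·…·T1 = [-554/221 -11/442 0; -822/221 80/221 0; 0 0 1]

T = [-554/221 -11/442 0; -822/221 80/221 0; 0 0 1]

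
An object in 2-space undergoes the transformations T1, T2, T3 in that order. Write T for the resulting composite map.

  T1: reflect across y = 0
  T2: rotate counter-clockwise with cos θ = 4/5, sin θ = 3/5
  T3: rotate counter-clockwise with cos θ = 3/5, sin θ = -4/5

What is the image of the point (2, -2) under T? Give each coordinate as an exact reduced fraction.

T1 reflect across y = 0: (2, -2) → (2, 2)
T2 rotate counter-clockwise with cos θ = 4/5, sin θ = 3/5: (2, 2) → (2/5, 14/5)
T3 rotate counter-clockwise with cos θ = 3/5, sin θ = -4/5: (2/5, 14/5) → (62/25, 34/25)

T(p) = (62/25, 34/25)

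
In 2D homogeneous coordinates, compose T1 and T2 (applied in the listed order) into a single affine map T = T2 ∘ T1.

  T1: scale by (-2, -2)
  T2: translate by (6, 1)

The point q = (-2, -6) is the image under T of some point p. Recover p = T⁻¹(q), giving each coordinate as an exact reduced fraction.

p = (4, 7/2)

T1 = [-2 0 0; 0 -2 0; 0 0 1]
T2·T1 = [-2 0 6; 0 -2 1; 0 0 1]
det M = 4; M⁻¹ = [-1/2 0 3; 0 -1/2 1/2; 0 0 1]
M⁻¹ · (-2, -6)ᵀ = (4, 7/2)ᵀ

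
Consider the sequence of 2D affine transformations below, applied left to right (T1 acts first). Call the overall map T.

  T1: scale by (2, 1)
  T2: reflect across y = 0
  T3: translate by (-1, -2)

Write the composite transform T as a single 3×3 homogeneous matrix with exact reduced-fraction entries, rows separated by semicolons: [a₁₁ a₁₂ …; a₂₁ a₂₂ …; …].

T1 = [2 0 0; 0 1 0; 0 0 1]
T2·T1 = [2 0 0; 0 -1 0; 0 0 1]
T3·…·T1 = [2 0 -1; 0 -1 -2; 0 0 1]

T = [2 0 -1; 0 -1 -2; 0 0 1]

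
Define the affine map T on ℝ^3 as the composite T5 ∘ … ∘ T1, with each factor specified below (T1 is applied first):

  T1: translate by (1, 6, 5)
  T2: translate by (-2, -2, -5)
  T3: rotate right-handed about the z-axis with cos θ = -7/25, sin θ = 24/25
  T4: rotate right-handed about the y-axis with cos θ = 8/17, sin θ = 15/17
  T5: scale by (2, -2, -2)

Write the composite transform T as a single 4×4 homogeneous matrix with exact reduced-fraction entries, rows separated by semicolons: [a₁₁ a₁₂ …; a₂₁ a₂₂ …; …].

T = [-112/425 -384/425 30/17 -1424/425; -48/25 14/25 0 104/25; -42/85 -144/85 -16/17 -534/85; 0 0 0 1]

T1 = [1 0 0 1; 0 1 0 6; 0 0 1 5; 0 0 0 1]
T2·T1 = [1 0 0 -1; 0 1 0 4; 0 0 1 0; 0 0 0 1]
T3·…·T1 = [-7/25 -24/25 0 -89/25; 24/25 -7/25 0 -52/25; 0 0 1 0; 0 0 0 1]
T4·…·T1 = [-56/425 -192/425 15/17 -712/425; 24/25 -7/25 0 -52/25; 21/85 72/85 8/17 267/85; 0 0 0 1]
T5·…·T1 = [-112/425 -384/425 30/17 -1424/425; -48/25 14/25 0 104/25; -42/85 -144/85 -16/17 -534/85; 0 0 0 1]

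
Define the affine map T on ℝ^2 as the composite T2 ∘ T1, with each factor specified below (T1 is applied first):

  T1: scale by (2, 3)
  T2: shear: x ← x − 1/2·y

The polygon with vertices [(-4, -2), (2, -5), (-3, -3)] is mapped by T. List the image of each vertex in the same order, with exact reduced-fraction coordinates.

image vertices: (-5, -6), (23/2, -15), (-3/2, -9)

T1 scale by (2, 3): (-4, -2) → (-8, -6); (2, -5) → (4, -15); (-3, -3) → (-6, -9)
T2 shear: x ← x − 1/2·y: (-8, -6) → (-5, -6); (4, -15) → (23/2, -15); (-6, -9) → (-3/2, -9)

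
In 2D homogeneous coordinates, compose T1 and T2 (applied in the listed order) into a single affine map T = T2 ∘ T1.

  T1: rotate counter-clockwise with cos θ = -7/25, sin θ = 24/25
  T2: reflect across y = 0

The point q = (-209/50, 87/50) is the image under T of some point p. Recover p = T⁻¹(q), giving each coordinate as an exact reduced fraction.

p = (-1/2, 9/2)

T1 = [-7/25 -24/25 0; 24/25 -7/25 0; 0 0 1]
T2·T1 = [-7/25 -24/25 0; -24/25 7/25 0; 0 0 1]
det M = -1; M⁻¹ = [-7/25 -24/25 0; -24/25 7/25 0; 0 0 1]
M⁻¹ · (-209/50, 87/50)ᵀ = (-1/2, 9/2)ᵀ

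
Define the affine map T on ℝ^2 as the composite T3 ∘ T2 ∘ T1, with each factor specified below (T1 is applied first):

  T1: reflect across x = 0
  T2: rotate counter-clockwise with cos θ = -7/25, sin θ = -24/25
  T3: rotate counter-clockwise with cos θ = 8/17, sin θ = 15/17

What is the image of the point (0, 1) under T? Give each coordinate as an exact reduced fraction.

T1 reflect across x = 0: (0, 1) → (0, 1)
T2 rotate counter-clockwise with cos θ = -7/25, sin θ = -24/25: (0, 1) → (24/25, -7/25)
T3 rotate counter-clockwise with cos θ = 8/17, sin θ = 15/17: (24/25, -7/25) → (297/425, 304/425)

T(p) = (297/425, 304/425)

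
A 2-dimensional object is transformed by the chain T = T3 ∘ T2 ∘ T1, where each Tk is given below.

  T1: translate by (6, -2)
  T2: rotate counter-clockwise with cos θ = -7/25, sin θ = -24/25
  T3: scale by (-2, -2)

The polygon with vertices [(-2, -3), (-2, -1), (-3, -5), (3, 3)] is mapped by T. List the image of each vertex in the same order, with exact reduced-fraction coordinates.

image vertices: (296/25, 122/25), (8, 6), (378/25, 46/25), (78/25, 446/25)

T1 translate by (6, -2): (-2, -3) → (4, -5); (-2, -1) → (4, -3); (-3, -5) → (3, -7); (3, 3) → (9, 1)
T2 rotate counter-clockwise with cos θ = -7/25, sin θ = -24/25: (4, -5) → (-148/25, -61/25); (4, -3) → (-4, -3); (3, -7) → (-189/25, -23/25); (9, 1) → (-39/25, -223/25)
T3 scale by (-2, -2): (-148/25, -61/25) → (296/25, 122/25); (-4, -3) → (8, 6); (-189/25, -23/25) → (378/25, 46/25); (-39/25, -223/25) → (78/25, 446/25)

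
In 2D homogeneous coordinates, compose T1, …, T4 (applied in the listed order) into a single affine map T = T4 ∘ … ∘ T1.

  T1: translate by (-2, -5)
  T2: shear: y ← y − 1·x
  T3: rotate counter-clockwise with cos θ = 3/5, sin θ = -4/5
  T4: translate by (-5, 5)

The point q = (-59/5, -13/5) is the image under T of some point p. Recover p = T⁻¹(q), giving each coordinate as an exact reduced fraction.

p = (4, -3)

T1 = [1 0 -2; 0 1 -5; 0 0 1]
T2·T1 = [1 0 -2; -1 1 -3; 0 0 1]
T3·…·T1 = [-1/5 4/5 -18/5; -7/5 3/5 -1/5; 0 0 1]
T4·…·T1 = [-1/5 4/5 -43/5; -7/5 3/5 24/5; 0 0 1]
det M = 1; M⁻¹ = [3/5 -4/5 9; 7/5 -1/5 13; 0 0 1]
M⁻¹ · (-59/5, -13/5)ᵀ = (4, -3)ᵀ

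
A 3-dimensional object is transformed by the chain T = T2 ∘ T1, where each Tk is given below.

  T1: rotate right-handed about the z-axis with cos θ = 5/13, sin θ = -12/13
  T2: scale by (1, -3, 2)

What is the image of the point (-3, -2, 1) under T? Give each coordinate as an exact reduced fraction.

T(p) = (-3, -6, 2)

T1 rotate right-handed about the z-axis with cos θ = 5/13, sin θ = -12/13: (-3, -2, 1) → (-3, 2, 1)
T2 scale by (1, -3, 2): (-3, 2, 1) → (-3, -6, 2)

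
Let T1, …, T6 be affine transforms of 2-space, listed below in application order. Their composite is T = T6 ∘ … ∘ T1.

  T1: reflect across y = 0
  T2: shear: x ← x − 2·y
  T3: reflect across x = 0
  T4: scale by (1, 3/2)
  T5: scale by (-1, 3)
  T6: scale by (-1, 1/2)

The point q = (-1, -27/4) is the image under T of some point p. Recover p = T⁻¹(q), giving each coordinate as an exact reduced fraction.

p = (-5, 3)

T1 = [1 0 0; 0 -1 0; 0 0 1]
T2·T1 = [1 2 0; 0 -1 0; 0 0 1]
T3·…·T1 = [-1 -2 0; 0 -1 0; 0 0 1]
T4·…·T1 = [-1 -2 0; 0 -3/2 0; 0 0 1]
T5·…·T1 = [1 2 0; 0 -9/2 0; 0 0 1]
T6·…·T1 = [-1 -2 0; 0 -9/4 0; 0 0 1]
det M = 9/4; M⁻¹ = [-1 8/9 0; 0 -4/9 0; 0 0 1]
M⁻¹ · (-1, -27/4)ᵀ = (-5, 3)ᵀ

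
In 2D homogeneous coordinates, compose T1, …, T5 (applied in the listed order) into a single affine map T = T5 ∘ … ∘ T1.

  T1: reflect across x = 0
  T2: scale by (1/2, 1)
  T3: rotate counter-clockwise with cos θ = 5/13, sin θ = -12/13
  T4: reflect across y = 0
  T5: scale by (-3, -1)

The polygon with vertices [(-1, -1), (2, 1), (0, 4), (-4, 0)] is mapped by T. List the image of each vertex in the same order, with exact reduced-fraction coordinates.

T1 reflect across x = 0: (-1, -1) → (1, -1); (2, 1) → (-2, 1); (0, 4) → (0, 4); (-4, 0) → (4, 0)
T2 scale by (1/2, 1): (1, -1) → (1/2, -1); (-2, 1) → (-1, 1); (0, 4) → (0, 4); (4, 0) → (2, 0)
T3 rotate counter-clockwise with cos θ = 5/13, sin θ = -12/13: (1/2, -1) → (-19/26, -11/13); (-1, 1) → (7/13, 17/13); (0, 4) → (48/13, 20/13); (2, 0) → (10/13, -24/13)
T4 reflect across y = 0: (-19/26, -11/13) → (-19/26, 11/13); (7/13, 17/13) → (7/13, -17/13); (48/13, 20/13) → (48/13, -20/13); (10/13, -24/13) → (10/13, 24/13)
T5 scale by (-3, -1): (-19/26, 11/13) → (57/26, -11/13); (7/13, -17/13) → (-21/13, 17/13); (48/13, -20/13) → (-144/13, 20/13); (10/13, 24/13) → (-30/13, -24/13)

image vertices: (57/26, -11/13), (-21/13, 17/13), (-144/13, 20/13), (-30/13, -24/13)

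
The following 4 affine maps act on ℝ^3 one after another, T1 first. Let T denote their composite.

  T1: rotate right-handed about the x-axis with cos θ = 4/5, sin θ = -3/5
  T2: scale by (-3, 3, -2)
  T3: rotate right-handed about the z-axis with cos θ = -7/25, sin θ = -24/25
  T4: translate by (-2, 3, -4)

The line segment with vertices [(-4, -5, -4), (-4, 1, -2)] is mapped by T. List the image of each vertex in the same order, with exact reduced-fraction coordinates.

image vertices: (-2974/125, -393/125, -18/5), (-814/125, -1023/125, 2/5)

T1 rotate right-handed about the x-axis with cos θ = 4/5, sin θ = -3/5: (-4, -5, -4) → (-4, -32/5, -1/5); (-4, 1, -2) → (-4, -2/5, -11/5)
T2 scale by (-3, 3, -2): (-4, -32/5, -1/5) → (12, -96/5, 2/5); (-4, -2/5, -11/5) → (12, -6/5, 22/5)
T3 rotate right-handed about the z-axis with cos θ = -7/25, sin θ = -24/25: (12, -96/5, 2/5) → (-2724/125, -768/125, 2/5); (12, -6/5, 22/5) → (-564/125, -1398/125, 22/5)
T4 translate by (-2, 3, -4): (-2724/125, -768/125, 2/5) → (-2974/125, -393/125, -18/5); (-564/125, -1398/125, 22/5) → (-814/125, -1023/125, 2/5)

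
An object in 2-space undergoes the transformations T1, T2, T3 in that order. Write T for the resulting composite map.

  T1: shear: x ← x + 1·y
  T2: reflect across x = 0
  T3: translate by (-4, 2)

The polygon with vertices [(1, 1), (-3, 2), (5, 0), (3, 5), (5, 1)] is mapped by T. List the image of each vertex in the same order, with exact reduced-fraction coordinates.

T1 shear: x ← x + 1·y: (1, 1) → (2, 1); (-3, 2) → (-1, 2); (5, 0) → (5, 0); (3, 5) → (8, 5); (5, 1) → (6, 1)
T2 reflect across x = 0: (2, 1) → (-2, 1); (-1, 2) → (1, 2); (5, 0) → (-5, 0); (8, 5) → (-8, 5); (6, 1) → (-6, 1)
T3 translate by (-4, 2): (-2, 1) → (-6, 3); (1, 2) → (-3, 4); (-5, 0) → (-9, 2); (-8, 5) → (-12, 7); (-6, 1) → (-10, 3)

image vertices: (-6, 3), (-3, 4), (-9, 2), (-12, 7), (-10, 3)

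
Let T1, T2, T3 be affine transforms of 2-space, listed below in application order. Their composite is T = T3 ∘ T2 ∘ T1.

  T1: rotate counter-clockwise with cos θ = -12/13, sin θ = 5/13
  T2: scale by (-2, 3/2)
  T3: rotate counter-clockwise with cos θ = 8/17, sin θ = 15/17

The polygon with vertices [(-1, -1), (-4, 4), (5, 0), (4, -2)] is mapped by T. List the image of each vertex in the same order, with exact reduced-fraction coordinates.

T1 rotate counter-clockwise with cos θ = -12/13, sin θ = 5/13: (-1, -1) → (17/13, 7/13); (-4, 4) → (28/13, -68/13); (5, 0) → (-60/13, 25/13); (4, -2) → (-38/13, 44/13)
T2 scale by (-2, 3/2): (17/13, 7/13) → (-34/13, 21/26); (28/13, -68/13) → (-56/13, -102/13); (-60/13, 25/13) → (120/13, 75/26); (-38/13, 44/13) → (76/13, 66/13)
T3 rotate counter-clockwise with cos θ = 8/17, sin θ = 15/17: (-34/13, 21/26) → (-859/442, -426/221); (-56/13, -102/13) → (1082/221, -1656/221); (120/13, 75/26) → (795/442, 2100/221); (76/13, 66/13) → (-382/221, 1668/221)

image vertices: (-859/442, -426/221), (1082/221, -1656/221), (795/442, 2100/221), (-382/221, 1668/221)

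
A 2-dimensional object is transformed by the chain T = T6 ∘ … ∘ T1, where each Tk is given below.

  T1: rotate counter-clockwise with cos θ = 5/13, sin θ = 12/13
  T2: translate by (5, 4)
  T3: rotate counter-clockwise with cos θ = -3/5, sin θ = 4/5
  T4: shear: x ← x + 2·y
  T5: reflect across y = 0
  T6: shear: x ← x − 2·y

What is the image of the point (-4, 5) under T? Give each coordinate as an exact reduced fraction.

T1 rotate counter-clockwise with cos θ = 5/13, sin θ = 12/13: (-4, 5) → (-80/13, -23/13)
T2 translate by (5, 4): (-80/13, -23/13) → (-15/13, 29/13)
T3 rotate counter-clockwise with cos θ = -3/5, sin θ = 4/5: (-15/13, 29/13) → (-71/65, -147/65)
T4 shear: x ← x + 2·y: (-71/65, -147/65) → (-73/13, -147/65)
T5 reflect across y = 0: (-73/13, -147/65) → (-73/13, 147/65)
T6 shear: x ← x − 2·y: (-73/13, 147/65) → (-659/65, 147/65)

T(p) = (-659/65, 147/65)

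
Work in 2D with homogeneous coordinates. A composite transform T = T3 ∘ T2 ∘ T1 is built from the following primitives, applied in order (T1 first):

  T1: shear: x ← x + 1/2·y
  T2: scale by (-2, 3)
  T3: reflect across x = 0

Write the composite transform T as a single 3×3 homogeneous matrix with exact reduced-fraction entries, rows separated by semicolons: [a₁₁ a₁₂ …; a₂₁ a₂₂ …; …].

T = [2 1 0; 0 3 0; 0 0 1]

T1 = [1 1/2 0; 0 1 0; 0 0 1]
T2·T1 = [-2 -1 0; 0 3 0; 0 0 1]
T3·…·T1 = [2 1 0; 0 3 0; 0 0 1]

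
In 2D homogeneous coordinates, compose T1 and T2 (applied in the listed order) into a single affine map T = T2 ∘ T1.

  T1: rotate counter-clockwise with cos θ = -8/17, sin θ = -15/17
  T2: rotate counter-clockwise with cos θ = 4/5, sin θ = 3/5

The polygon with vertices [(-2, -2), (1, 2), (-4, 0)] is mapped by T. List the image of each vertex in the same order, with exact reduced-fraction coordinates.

image vertices: (-194/85, 142/85), (181/85, -58/85), (-52/85, 336/85)

T1 rotate counter-clockwise with cos θ = -8/17, sin θ = -15/17: (-2, -2) → (-14/17, 46/17); (1, 2) → (22/17, -31/17); (-4, 0) → (32/17, 60/17)
T2 rotate counter-clockwise with cos θ = 4/5, sin θ = 3/5: (-14/17, 46/17) → (-194/85, 142/85); (22/17, -31/17) → (181/85, -58/85); (32/17, 60/17) → (-52/85, 336/85)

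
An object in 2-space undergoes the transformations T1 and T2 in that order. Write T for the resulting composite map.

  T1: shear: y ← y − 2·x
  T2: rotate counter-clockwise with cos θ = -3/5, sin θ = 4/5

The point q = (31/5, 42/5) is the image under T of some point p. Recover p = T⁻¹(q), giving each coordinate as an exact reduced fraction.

T1 = [1 0 0; -2 1 0; 0 0 1]
T2·T1 = [1 -4/5 0; 2 -3/5 0; 0 0 1]
det M = 1; M⁻¹ = [-3/5 4/5 0; -2 1 0; 0 0 1]
M⁻¹ · (31/5, 42/5)ᵀ = (3, -4)ᵀ

p = (3, -4)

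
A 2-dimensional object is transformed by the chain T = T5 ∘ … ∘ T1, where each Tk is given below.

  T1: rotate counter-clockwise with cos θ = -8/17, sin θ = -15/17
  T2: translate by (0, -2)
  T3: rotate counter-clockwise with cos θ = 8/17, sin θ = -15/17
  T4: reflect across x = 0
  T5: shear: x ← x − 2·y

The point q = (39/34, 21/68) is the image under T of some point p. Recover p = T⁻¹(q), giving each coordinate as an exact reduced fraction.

p = (0, -5/4)

T1 = [-8/17 15/17 0; -15/17 -8/17 0; 0 0 1]
T2·T1 = [-8/17 15/17 0; -15/17 -8/17 -2; 0 0 1]
T3·…·T1 = [-1 0 -30/17; 0 -1 -16/17; 0 0 1]
T4·…·T1 = [1 0 30/17; 0 -1 -16/17; 0 0 1]
T5·…·T1 = [1 2 62/17; 0 -1 -16/17; 0 0 1]
det M = -1; M⁻¹ = [1 2 -30/17; 0 -1 -16/17; 0 0 1]
M⁻¹ · (39/34, 21/68)ᵀ = (0, -5/4)ᵀ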